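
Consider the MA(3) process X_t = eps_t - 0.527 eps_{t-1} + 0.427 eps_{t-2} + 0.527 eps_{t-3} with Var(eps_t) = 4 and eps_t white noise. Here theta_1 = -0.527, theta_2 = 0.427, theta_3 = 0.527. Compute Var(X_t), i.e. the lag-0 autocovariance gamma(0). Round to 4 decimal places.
\gamma(0) = 6.9511

For an MA(q) process X_t = eps_t + sum_i theta_i eps_{t-i} with
Var(eps_t) = sigma^2, the variance is
  gamma(0) = sigma^2 * (1 + sum_i theta_i^2).
  sum_i theta_i^2 = (-0.527)^2 + (0.427)^2 + (0.527)^2 = 0.277729 + 0.182329 + 0.277729 = 0.737787.
  gamma(0) = 4 * (1 + 0.737787) = 4 * 1.737787 = 6.951148, which rounds to 6.9511.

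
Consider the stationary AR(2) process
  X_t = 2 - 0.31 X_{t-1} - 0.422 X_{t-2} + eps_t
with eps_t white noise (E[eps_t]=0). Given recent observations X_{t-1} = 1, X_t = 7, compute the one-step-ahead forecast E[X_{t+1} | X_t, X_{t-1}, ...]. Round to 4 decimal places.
E[X_{t+1} \mid \mathcal F_t] = -0.5920

For an AR(p) model X_t = c + sum_i phi_i X_{t-i} + eps_t, the
one-step-ahead conditional mean is
  E[X_{t+1} | X_t, ...] = c + sum_i phi_i X_{t+1-i}.
Substitute known values:
  E[X_{t+1} | ...] = 2 + (-0.31) * (7) + (-0.422) * (1)
                   = -0.5920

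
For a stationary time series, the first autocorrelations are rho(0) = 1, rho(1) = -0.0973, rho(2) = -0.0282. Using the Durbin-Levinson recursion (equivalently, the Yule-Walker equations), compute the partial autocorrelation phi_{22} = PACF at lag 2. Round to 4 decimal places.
\phi_{22} = -0.0380

The PACF at lag k is phi_{kk}, the last component of the solution
to the Yule-Walker system G_k phi = r_k where
  (G_k)_{ij} = rho(|i - j|), (r_k)_i = rho(i), i,j = 1..k.
Equivalently, Durbin-Levinson gives phi_{kk} iteratively:
  phi_{11} = rho(1)
  phi_{kk} = [rho(k) - sum_{j=1..k-1} phi_{k-1,j} rho(k-j)]
            / [1 - sum_{j=1..k-1} phi_{k-1,j} rho(j)],
  phi_{k,j} = phi_{k-1,j} - phi_{kk} phi_{k-1,k-j},  j = 1..k-1.
Step k = 1:
  phi_11 = rho(1) = -0.0973.
Step k = 2:
  phi_22 = [rho(2) - phi_11 rho(1)] / [1 - phi_11 rho(1)] = [-0.0282 - (-0.0973)(-0.0973)] / [1 - (-0.0973)(-0.0973)]
         = -0.03766729 / 0.99053271 = -0.038.
Therefore phi_{22} = -0.0380.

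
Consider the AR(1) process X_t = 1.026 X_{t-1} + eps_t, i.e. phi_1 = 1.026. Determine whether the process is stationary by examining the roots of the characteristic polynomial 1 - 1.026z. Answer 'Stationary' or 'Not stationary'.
\text{Not stationary}

The AR(p) characteristic polynomial is P(z) = 1 - 1.026z.
Stationarity requires all roots to lie outside the unit circle, i.e. |z| > 1 for every root.
This is linear in z: 1 + (-1.026) z = 0  =>  z = -1/(-1.026) = 0.974659,  |z| = 0.974659.
Moduli of all roots: 0.9747.
All moduli strictly greater than 1? No.
Verdict: Not stationary.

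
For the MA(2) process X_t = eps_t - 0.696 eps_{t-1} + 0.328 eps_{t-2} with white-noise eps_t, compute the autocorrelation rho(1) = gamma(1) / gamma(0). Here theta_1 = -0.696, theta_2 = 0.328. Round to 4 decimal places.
\rho(1) = -0.5806

For an MA(q) process with theta_0 = 1, the autocovariance is
  gamma(k) = sigma^2 * sum_{i=0..q-k} theta_i * theta_{i+k},
and rho(k) = gamma(k) / gamma(0). Sigma^2 cancels.
  numerator   = (1)*(-0.696) + (-0.696)*(0.328) = -0.924288.
  denominator = (1)^2 + (-0.696)^2 + (0.328)^2 = 1.592.
  rho(1) = -0.924288 / 1.592 = -0.5806.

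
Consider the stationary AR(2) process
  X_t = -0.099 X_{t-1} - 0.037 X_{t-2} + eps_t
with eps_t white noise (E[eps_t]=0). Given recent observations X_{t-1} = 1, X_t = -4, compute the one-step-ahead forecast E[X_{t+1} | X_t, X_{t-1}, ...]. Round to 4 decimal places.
E[X_{t+1} \mid \mathcal F_t] = 0.3590

For an AR(p) model X_t = c + sum_i phi_i X_{t-i} + eps_t, the
one-step-ahead conditional mean is
  E[X_{t+1} | X_t, ...] = c + sum_i phi_i X_{t+1-i}.
Substitute known values:
  E[X_{t+1} | ...] = (-0.099) * (-4) + (-0.037) * (1)
                   = 0.3590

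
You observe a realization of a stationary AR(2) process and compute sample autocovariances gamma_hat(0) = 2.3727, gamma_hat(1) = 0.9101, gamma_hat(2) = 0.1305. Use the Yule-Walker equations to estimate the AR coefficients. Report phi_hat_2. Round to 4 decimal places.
\hat\phi_{2} = -0.1080

The Yule-Walker equations for an AR(p) process read, in matrix form,
  Gamma_p phi = r_p,   with   (Gamma_p)_{ij} = gamma(|i - j|),
                       (r_p)_i = gamma(i),   i,j = 1..p.
Substitute the sample gammas (Toeplitz matrix and right-hand side of size 2):
  Gamma_p = [[2.3727, 0.9101], [0.9101, 2.3727]]
  r_p     = [0.9101, 0.1305]
Written out:
  2.3727 phi_1 + 0.9101 phi_2 = 0.9101
  0.9101 phi_1 + 2.3727 phi_2 = 0.1305
Solve by Cramer's rule:
  det = gamma(0)^2 - gamma(1)^2 = (2.3727)^2 - (0.9101)^2 = 5.62970529 - 0.82828201 = 4.80142328
  phi_hat_1 = [gamma(1) gamma(0) - gamma(1) gamma(2)] / det = [(0.9101)(2.3727) - (0.9101)(0.1305)] / 4.80142328 = 2.04062622 / 4.80142328 = 0.425
  phi_hat_2 = [gamma(0) gamma(2) - gamma(1)^2] / det = [(2.3727)(0.1305) - (0.9101)^2] / 4.80142328 = -0.51864466 / 4.80142328 = -0.108
So phi_hat = [0.4250, -0.1080].
Therefore phi_hat_2 = -0.1080.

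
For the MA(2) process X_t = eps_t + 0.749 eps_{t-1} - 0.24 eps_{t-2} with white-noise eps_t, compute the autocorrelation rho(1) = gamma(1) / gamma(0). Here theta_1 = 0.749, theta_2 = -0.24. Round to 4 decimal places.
\rho(1) = 0.3517

For an MA(q) process with theta_0 = 1, the autocovariance is
  gamma(k) = sigma^2 * sum_{i=0..q-k} theta_i * theta_{i+k},
and rho(k) = gamma(k) / gamma(0). Sigma^2 cancels.
  numerator   = (1)*(0.749) + (0.749)*(-0.24) = 0.56924.
  denominator = (1)^2 + (0.749)^2 + (-0.24)^2 = 1.618601.
  rho(1) = 0.56924 / 1.618601 = 0.3517.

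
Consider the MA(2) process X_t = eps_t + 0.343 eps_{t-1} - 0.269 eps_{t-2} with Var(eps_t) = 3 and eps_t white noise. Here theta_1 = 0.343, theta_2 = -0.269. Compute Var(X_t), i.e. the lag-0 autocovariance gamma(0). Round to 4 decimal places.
\gamma(0) = 3.5700

For an MA(q) process X_t = eps_t + sum_i theta_i eps_{t-i} with
Var(eps_t) = sigma^2, the variance is
  gamma(0) = sigma^2 * (1 + sum_i theta_i^2).
  sum_i theta_i^2 = (0.343)^2 + (-0.269)^2 = 0.117649 + 0.072361 = 0.19001.
  gamma(0) = 3 * (1 + 0.19001) = 3 * 1.19001 = 3.57003, which rounds to 3.5700.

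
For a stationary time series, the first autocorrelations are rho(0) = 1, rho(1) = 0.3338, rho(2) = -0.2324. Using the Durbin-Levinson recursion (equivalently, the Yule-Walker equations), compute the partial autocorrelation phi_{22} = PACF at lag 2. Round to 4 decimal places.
\phi_{22} = -0.3869

The PACF at lag k is phi_{kk}, the last component of the solution
to the Yule-Walker system G_k phi = r_k where
  (G_k)_{ij} = rho(|i - j|), (r_k)_i = rho(i), i,j = 1..k.
Equivalently, Durbin-Levinson gives phi_{kk} iteratively:
  phi_{11} = rho(1)
  phi_{kk} = [rho(k) - sum_{j=1..k-1} phi_{k-1,j} rho(k-j)]
            / [1 - sum_{j=1..k-1} phi_{k-1,j} rho(j)],
  phi_{k,j} = phi_{k-1,j} - phi_{kk} phi_{k-1,k-j},  j = 1..k-1.
Step k = 1:
  phi_11 = rho(1) = 0.3338.
Step k = 2:
  phi_22 = [rho(2) - phi_11 rho(1)] / [1 - phi_11 rho(1)] = [-0.2324 - (0.3338)(0.3338)] / [1 - (0.3338)(0.3338)]
         = -0.34382244 / 0.88857756 = -0.3869.
Therefore phi_{22} = -0.3869.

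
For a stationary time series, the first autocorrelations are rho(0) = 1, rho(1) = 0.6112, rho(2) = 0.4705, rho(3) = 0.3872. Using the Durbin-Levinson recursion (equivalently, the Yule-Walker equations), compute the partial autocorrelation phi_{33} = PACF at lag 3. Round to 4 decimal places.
\phi_{33} = 0.0810

The PACF at lag k is phi_{kk}, the last component of the solution
to the Yule-Walker system G_k phi = r_k where
  (G_k)_{ij} = rho(|i - j|), (r_k)_i = rho(i), i,j = 1..k.
Equivalently, Durbin-Levinson gives phi_{kk} iteratively:
  phi_{11} = rho(1)
  phi_{kk} = [rho(k) - sum_{j=1..k-1} phi_{k-1,j} rho(k-j)]
            / [1 - sum_{j=1..k-1} phi_{k-1,j} rho(j)],
  phi_{k,j} = phi_{k-1,j} - phi_{kk} phi_{k-1,k-j},  j = 1..k-1.
Step k = 1:
  phi_11 = rho(1) = 0.6112.
Step k = 2:
  phi_22 = [rho(2) - phi_11 rho(1)] / [1 - phi_11 rho(1)] = [0.4705 - (0.6112)(0.6112)] / [1 - (0.6112)(0.6112)]
         = 0.09693456 / 0.62643456 = 0.15474.
  Update: phi_21 = phi_11 - phi_22 phi_11 = 0.6112 - (0.15474)(0.6112) = 0.516623.
Step k = 3:
  phi_33 = [rho(3) - phi_21 rho(2) - phi_22 rho(1)] / [1 - phi_21 rho(1) - phi_22 rho(2)]
    numerator   = 0.3872 - (0.516623)(0.4705) - (0.15474)(0.6112) = 0.04955179
    denominator = 1 - (0.516623)(0.6112) - (0.15474)(0.4705) = 0.61143489
  phi_33 = 0.04955179 / 0.61143489 = 0.081.
Therefore phi_{33} = 0.0810.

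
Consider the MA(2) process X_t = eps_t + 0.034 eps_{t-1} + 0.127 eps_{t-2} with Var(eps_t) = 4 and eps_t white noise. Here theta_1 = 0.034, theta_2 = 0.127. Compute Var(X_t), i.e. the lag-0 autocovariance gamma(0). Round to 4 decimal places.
\gamma(0) = 4.0691

For an MA(q) process X_t = eps_t + sum_i theta_i eps_{t-i} with
Var(eps_t) = sigma^2, the variance is
  gamma(0) = sigma^2 * (1 + sum_i theta_i^2).
  sum_i theta_i^2 = (0.034)^2 + (0.127)^2 = 0.001156 + 0.016129 = 0.017285.
  gamma(0) = 4 * (1 + 0.017285) = 4 * 1.017285 = 4.06914, which rounds to 4.0691.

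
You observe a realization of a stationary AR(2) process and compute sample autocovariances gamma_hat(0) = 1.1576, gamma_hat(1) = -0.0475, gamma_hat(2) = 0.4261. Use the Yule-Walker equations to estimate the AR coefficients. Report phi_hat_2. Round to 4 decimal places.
\hat\phi_{2} = 0.3670

The Yule-Walker equations for an AR(p) process read, in matrix form,
  Gamma_p phi = r_p,   with   (Gamma_p)_{ij} = gamma(|i - j|),
                       (r_p)_i = gamma(i),   i,j = 1..p.
Substitute the sample gammas (Toeplitz matrix and right-hand side of size 2):
  Gamma_p = [[1.1576, -0.0475], [-0.0475, 1.1576]]
  r_p     = [-0.0475, 0.4261]
Written out:
  1.1576 phi_1 - 0.0475 phi_2 = -0.0475
  -0.0475 phi_1 + 1.1576 phi_2 = 0.4261
Solve by Cramer's rule:
  det = gamma(0)^2 - gamma(1)^2 = (1.1576)^2 - (-0.0475)^2 = 1.34003776 - 0.00225625 = 1.33778151
  phi_hat_1 = [gamma(1) gamma(0) - gamma(1) gamma(2)] / det = [(-0.0475)(1.1576) - (-0.0475)(0.4261)] / 1.33778151 = -0.03474625 / 1.33778151 = -0.026
  phi_hat_2 = [gamma(0) gamma(2) - gamma(1)^2] / det = [(1.1576)(0.4261) - (-0.0475)^2] / 1.33778151 = 0.49099711 / 1.33778151 = 0.367
So phi_hat = [-0.0260, 0.3670].
Therefore phi_hat_2 = 0.3670.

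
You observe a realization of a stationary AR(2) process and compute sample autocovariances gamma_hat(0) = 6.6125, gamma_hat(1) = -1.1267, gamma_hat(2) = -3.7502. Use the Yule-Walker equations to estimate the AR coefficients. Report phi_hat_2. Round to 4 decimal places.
\hat\phi_{2} = -0.6140

The Yule-Walker equations for an AR(p) process read, in matrix form,
  Gamma_p phi = r_p,   with   (Gamma_p)_{ij} = gamma(|i - j|),
                       (r_p)_i = gamma(i),   i,j = 1..p.
Substitute the sample gammas (Toeplitz matrix and right-hand side of size 2):
  Gamma_p = [[6.6125, -1.1267], [-1.1267, 6.6125]]
  r_p     = [-1.1267, -3.7502]
Written out:
  6.6125 phi_1 - 1.1267 phi_2 = -1.1267
  -1.1267 phi_1 + 6.6125 phi_2 = -3.7502
Solve by Cramer's rule:
  det = gamma(0)^2 - gamma(1)^2 = (6.6125)^2 - (-1.1267)^2 = 43.72515625 - 1.26945289 = 42.45570336
  phi_hat_1 = [gamma(1) gamma(0) - gamma(1) gamma(2)] / det = [(-1.1267)(6.6125) - (-1.1267)(-3.7502)] / 42.45570336 = -11.67565409 / 42.45570336 = -0.275
  phi_hat_2 = [gamma(0) gamma(2) - gamma(1)^2] / det = [(6.6125)(-3.7502) - (-1.1267)^2] / 42.45570336 = -26.06765039 / 42.45570336 = -0.614
So phi_hat = [-0.2750, -0.6140].
Therefore phi_hat_2 = -0.6140.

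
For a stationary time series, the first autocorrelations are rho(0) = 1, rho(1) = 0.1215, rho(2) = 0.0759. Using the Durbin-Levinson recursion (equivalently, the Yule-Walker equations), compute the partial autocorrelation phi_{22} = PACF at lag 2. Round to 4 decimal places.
\phi_{22} = 0.0621

The PACF at lag k is phi_{kk}, the last component of the solution
to the Yule-Walker system G_k phi = r_k where
  (G_k)_{ij} = rho(|i - j|), (r_k)_i = rho(i), i,j = 1..k.
Equivalently, Durbin-Levinson gives phi_{kk} iteratively:
  phi_{11} = rho(1)
  phi_{kk} = [rho(k) - sum_{j=1..k-1} phi_{k-1,j} rho(k-j)]
            / [1 - sum_{j=1..k-1} phi_{k-1,j} rho(j)],
  phi_{k,j} = phi_{k-1,j} - phi_{kk} phi_{k-1,k-j},  j = 1..k-1.
Step k = 1:
  phi_11 = rho(1) = 0.1215.
Step k = 2:
  phi_22 = [rho(2) - phi_11 rho(1)] / [1 - phi_11 rho(1)] = [0.0759 - (0.1215)(0.1215)] / [1 - (0.1215)(0.1215)]
         = 0.06113775 / 0.98523775 = 0.0621.
Therefore phi_{22} = 0.0621.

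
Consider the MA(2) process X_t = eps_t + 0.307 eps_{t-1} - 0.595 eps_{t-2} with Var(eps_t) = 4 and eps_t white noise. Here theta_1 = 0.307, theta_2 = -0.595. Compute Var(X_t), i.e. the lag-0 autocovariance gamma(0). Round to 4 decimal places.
\gamma(0) = 5.7931

For an MA(q) process X_t = eps_t + sum_i theta_i eps_{t-i} with
Var(eps_t) = sigma^2, the variance is
  gamma(0) = sigma^2 * (1 + sum_i theta_i^2).
  sum_i theta_i^2 = (0.307)^2 + (-0.595)^2 = 0.094249 + 0.354025 = 0.448274.
  gamma(0) = 4 * (1 + 0.448274) = 4 * 1.448274 = 5.793096, which rounds to 5.7931.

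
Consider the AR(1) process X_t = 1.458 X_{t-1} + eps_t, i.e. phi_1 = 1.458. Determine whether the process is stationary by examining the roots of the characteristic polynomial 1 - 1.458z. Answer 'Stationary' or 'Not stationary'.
\text{Not stationary}

The AR(p) characteristic polynomial is P(z) = 1 - 1.458z.
Stationarity requires all roots to lie outside the unit circle, i.e. |z| > 1 for every root.
This is linear in z: 1 + (-1.458) z = 0  =>  z = -1/(-1.458) = 0.685871,  |z| = 0.685871.
Moduli of all roots: 0.6859.
All moduli strictly greater than 1? No.
Verdict: Not stationary.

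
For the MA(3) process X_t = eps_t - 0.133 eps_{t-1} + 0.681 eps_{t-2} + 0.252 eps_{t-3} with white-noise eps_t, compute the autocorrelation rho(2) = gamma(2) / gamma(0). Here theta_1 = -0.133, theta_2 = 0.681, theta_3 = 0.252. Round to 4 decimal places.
\rho(2) = 0.4191

For an MA(q) process with theta_0 = 1, the autocovariance is
  gamma(k) = sigma^2 * sum_{i=0..q-k} theta_i * theta_{i+k},
and rho(k) = gamma(k) / gamma(0). Sigma^2 cancels.
  numerator   = (1)*(0.681) + (-0.133)*(0.252) = 0.647484.
  denominator = (1)^2 + (-0.133)^2 + (0.681)^2 + (0.252)^2 = 1.544954.
  rho(2) = 0.647484 / 1.544954 = 0.4191.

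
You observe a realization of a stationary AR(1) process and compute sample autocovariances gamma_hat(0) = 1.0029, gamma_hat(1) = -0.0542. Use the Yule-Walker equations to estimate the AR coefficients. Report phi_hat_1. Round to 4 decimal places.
\hat\phi_{1} = -0.0540

The Yule-Walker equations for an AR(p) process read, in matrix form,
  Gamma_p phi = r_p,   with   (Gamma_p)_{ij} = gamma(|i - j|),
                       (r_p)_i = gamma(i),   i,j = 1..p.
Substitute the sample gammas (Toeplitz matrix and right-hand side of size 1):
  Gamma_p = [[1.0029]]
  r_p     = [-0.0542]
With p = 1 this is the single equation gamma(0) phi_1 = gamma(1):
  phi_hat_1 = gamma(1) / gamma(0) = -0.0542 / 1.0029 = -0.0540.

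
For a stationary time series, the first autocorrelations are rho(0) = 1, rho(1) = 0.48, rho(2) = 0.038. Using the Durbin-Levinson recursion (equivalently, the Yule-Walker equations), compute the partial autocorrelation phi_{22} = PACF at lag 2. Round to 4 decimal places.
\phi_{22} = -0.2500

The PACF at lag k is phi_{kk}, the last component of the solution
to the Yule-Walker system G_k phi = r_k where
  (G_k)_{ij} = rho(|i - j|), (r_k)_i = rho(i), i,j = 1..k.
Equivalently, Durbin-Levinson gives phi_{kk} iteratively:
  phi_{11} = rho(1)
  phi_{kk} = [rho(k) - sum_{j=1..k-1} phi_{k-1,j} rho(k-j)]
            / [1 - sum_{j=1..k-1} phi_{k-1,j} rho(j)],
  phi_{k,j} = phi_{k-1,j} - phi_{kk} phi_{k-1,k-j},  j = 1..k-1.
Step k = 1:
  phi_11 = rho(1) = 0.48.
Step k = 2:
  phi_22 = [rho(2) - phi_11 rho(1)] / [1 - phi_11 rho(1)] = [0.038 - (0.48)(0.48)] / [1 - (0.48)(0.48)]
         = -0.1924 / 0.7696 = -0.25.
Therefore phi_{22} = -0.2500.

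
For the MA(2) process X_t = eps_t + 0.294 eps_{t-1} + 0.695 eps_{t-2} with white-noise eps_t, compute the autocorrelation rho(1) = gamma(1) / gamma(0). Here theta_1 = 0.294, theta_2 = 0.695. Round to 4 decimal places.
\rho(1) = 0.3175

For an MA(q) process with theta_0 = 1, the autocovariance is
  gamma(k) = sigma^2 * sum_{i=0..q-k} theta_i * theta_{i+k},
and rho(k) = gamma(k) / gamma(0). Sigma^2 cancels.
  numerator   = (1)*(0.294) + (0.294)*(0.695) = 0.49833.
  denominator = (1)^2 + (0.294)^2 + (0.695)^2 = 1.569461.
  rho(1) = 0.49833 / 1.569461 = 0.3175.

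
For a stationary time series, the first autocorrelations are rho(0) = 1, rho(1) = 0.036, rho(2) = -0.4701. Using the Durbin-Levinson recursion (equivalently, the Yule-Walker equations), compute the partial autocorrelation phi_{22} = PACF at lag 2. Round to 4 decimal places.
\phi_{22} = -0.4720

The PACF at lag k is phi_{kk}, the last component of the solution
to the Yule-Walker system G_k phi = r_k where
  (G_k)_{ij} = rho(|i - j|), (r_k)_i = rho(i), i,j = 1..k.
Equivalently, Durbin-Levinson gives phi_{kk} iteratively:
  phi_{11} = rho(1)
  phi_{kk} = [rho(k) - sum_{j=1..k-1} phi_{k-1,j} rho(k-j)]
            / [1 - sum_{j=1..k-1} phi_{k-1,j} rho(j)],
  phi_{k,j} = phi_{k-1,j} - phi_{kk} phi_{k-1,k-j},  j = 1..k-1.
Step k = 1:
  phi_11 = rho(1) = 0.036.
Step k = 2:
  phi_22 = [rho(2) - phi_11 rho(1)] / [1 - phi_11 rho(1)] = [-0.4701 - (0.036)(0.036)] / [1 - (0.036)(0.036)]
         = -0.471396 / 0.998704 = -0.472.
Therefore phi_{22} = -0.4720.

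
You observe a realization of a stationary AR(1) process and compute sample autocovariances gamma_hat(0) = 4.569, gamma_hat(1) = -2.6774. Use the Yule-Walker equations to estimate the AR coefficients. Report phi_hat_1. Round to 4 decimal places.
\hat\phi_{1} = -0.5860

The Yule-Walker equations for an AR(p) process read, in matrix form,
  Gamma_p phi = r_p,   with   (Gamma_p)_{ij} = gamma(|i - j|),
                       (r_p)_i = gamma(i),   i,j = 1..p.
Substitute the sample gammas (Toeplitz matrix and right-hand side of size 1):
  Gamma_p = [[4.569]]
  r_p     = [-2.6774]
With p = 1 this is the single equation gamma(0) phi_1 = gamma(1):
  phi_hat_1 = gamma(1) / gamma(0) = -2.6774 / 4.569 = -0.5860.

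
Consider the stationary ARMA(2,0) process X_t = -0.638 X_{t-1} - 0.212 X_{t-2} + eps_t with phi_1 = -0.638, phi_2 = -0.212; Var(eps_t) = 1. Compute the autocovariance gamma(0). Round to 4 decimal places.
\gamma(0) = 1.4484

Multiply the model equation by X_{t-k} and take expectations. With theta_0 = psi_0 = 1 and psi_j the MA(infinity) weights, this gives
  gamma(k) - sum_i phi_i gamma(k-i) = c_k,
  c_k = sigma^2 * sum_{j=k..q} theta_j psi_{j-k}   (c_k = 0 for k > q),
using gamma(-m) = gamma(m).
Pure AR (q = 0): c_0 = sigma^2 = 1, c_k = 0 for k >= 1.
Equations for k = 0, 1, 2 (AR order 2, c_2 = 0):
  (E0) gamma(0) = phi_1 gamma(1) + phi_2 gamma(2) + c_0
  (E1) gamma(1) = phi_1 gamma(0) + phi_2 gamma(1) + c_1
  (E2) gamma(2) = phi_1 gamma(1) + phi_2 gamma(0)
From (E1): gamma(1) = A gamma(0) + B with
  A = phi_1 / (1 - phi_2) = -0.638 / 1.212 = -0.526403,   B = c_1 / (1 - phi_2) = 0 / 1.212 = 0.
Insert (E2) into (E0): gamma(0) (1 - phi_2^2) = phi_1 (1 + phi_2) gamma(1) + c_0.
  phi_1 (1 + phi_2) = (-0.638)(0.788) = -0.502744,   1 - phi_2^2 = 0.955056.
Replace gamma(1) by A gamma(0) + B and collect gamma(0):
  gamma(0) [0.955056 - (-0.502744)(-0.526403)] = c_0 = 1
  gamma(0) * 0.69041 = 1
  gamma(0) = 1 / 0.69041 = 1.448414.
Therefore gamma(0) = 1.4484 (to 4 decimal places).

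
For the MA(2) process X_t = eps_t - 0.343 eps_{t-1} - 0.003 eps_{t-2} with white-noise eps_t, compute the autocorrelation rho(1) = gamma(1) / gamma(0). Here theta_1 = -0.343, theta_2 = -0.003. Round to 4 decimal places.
\rho(1) = -0.3060

For an MA(q) process with theta_0 = 1, the autocovariance is
  gamma(k) = sigma^2 * sum_{i=0..q-k} theta_i * theta_{i+k},
and rho(k) = gamma(k) / gamma(0). Sigma^2 cancels.
  numerator   = (1)*(-0.343) + (-0.343)*(-0.003) = -0.341971.
  denominator = (1)^2 + (-0.343)^2 + (-0.003)^2 = 1.117658.
  rho(1) = -0.341971 / 1.117658 = -0.3060.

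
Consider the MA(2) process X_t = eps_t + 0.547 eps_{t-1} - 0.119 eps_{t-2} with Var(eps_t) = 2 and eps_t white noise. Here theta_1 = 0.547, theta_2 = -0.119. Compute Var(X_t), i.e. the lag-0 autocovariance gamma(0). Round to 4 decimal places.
\gamma(0) = 2.6267

For an MA(q) process X_t = eps_t + sum_i theta_i eps_{t-i} with
Var(eps_t) = sigma^2, the variance is
  gamma(0) = sigma^2 * (1 + sum_i theta_i^2).
  sum_i theta_i^2 = (0.547)^2 + (-0.119)^2 = 0.299209 + 0.014161 = 0.31337.
  gamma(0) = 2 * (1 + 0.31337) = 2 * 1.31337 = 2.62674, which rounds to 2.6267.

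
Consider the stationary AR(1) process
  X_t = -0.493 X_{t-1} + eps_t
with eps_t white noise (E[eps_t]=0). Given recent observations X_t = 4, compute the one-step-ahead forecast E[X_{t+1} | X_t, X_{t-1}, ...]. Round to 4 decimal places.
E[X_{t+1} \mid \mathcal F_t] = -1.9720

For an AR(p) model X_t = c + sum_i phi_i X_{t-i} + eps_t, the
one-step-ahead conditional mean is
  E[X_{t+1} | X_t, ...] = c + sum_i phi_i X_{t+1-i}.
Substitute known values:
  E[X_{t+1} | ...] = (-0.493) * (4)
                   = -1.9720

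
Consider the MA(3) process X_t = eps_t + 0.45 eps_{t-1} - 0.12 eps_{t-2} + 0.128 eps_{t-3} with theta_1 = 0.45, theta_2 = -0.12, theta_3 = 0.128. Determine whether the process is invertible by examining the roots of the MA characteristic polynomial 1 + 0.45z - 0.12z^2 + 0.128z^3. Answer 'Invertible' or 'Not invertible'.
\text{Invertible}

The MA(q) characteristic polynomial is P(z) = 1 + 0.45z - 0.12z^2 + 0.128z^3.
Invertibility requires all roots to lie outside the unit circle, i.e. |z| > 1 for every root.
Degree 3: look for a simple real root z0 first, then factor out (1 - z/z0) and solve the remaining quadratic.
Testing z0 = -1.25: P(-1.25) = 1 + (0.45)(-1.25) + (-0.12)(-1.25)^2 + (0.128)(-1.25)^3
  = 1 + (-0.5625) + (-0.1875) + (-0.25) = 0.  So z_0 = -1.25 is a root, |z_0| = 1.25.
Divide out the factor (1 + 0.8 z) = (1 - z/z0) (since 1/z0 = -0.8):
  P(z) = (1 + 0.8 z)(1 + (-0.35) z + (0.16) z^2)
  [check: z-coef -0.35 - (-0.8) = 0.45; z^2-coef 0.16 - (-0.8)(-0.35) = -0.12; z^3-coef -(-0.8)(0.16) = 0.128.]
Remaining roots from the quadratic factor 1 + (-0.35) z + (0.16) z^2:
  Set 1 + (-0.35) z + (0.16) z^2 = 0, i.e. a z^2 + b z + c = 0 with a = 0.16, b = -0.35, c = 1.
  Discriminant D = b^2 - 4ac = (-0.35)^2 - 4*(0.16)*1 = 0.1225 - (0.64) = -0.5175.
  D < 0, so the roots are the complex-conjugate pair z = (-b +/- i sqrt(-D)) / (2a) = 1.0938 +/- 2.248i.
  For a conjugate pair |z|^2 = z * conj(z) = (product of roots) = c/a = 1/(0.16) = 6.25, so |z| = sqrt(6.25) = 2.5 for both roots.
Moduli of all roots: 1.2500, 2.5000, 2.5000.
All moduli strictly greater than 1? Yes.
Verdict: Invertible.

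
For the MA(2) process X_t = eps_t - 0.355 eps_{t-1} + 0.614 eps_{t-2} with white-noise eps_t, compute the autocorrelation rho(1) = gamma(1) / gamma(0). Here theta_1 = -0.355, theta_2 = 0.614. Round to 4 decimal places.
\rho(1) = -0.3812

For an MA(q) process with theta_0 = 1, the autocovariance is
  gamma(k) = sigma^2 * sum_{i=0..q-k} theta_i * theta_{i+k},
and rho(k) = gamma(k) / gamma(0). Sigma^2 cancels.
  numerator   = (1)*(-0.355) + (-0.355)*(0.614) = -0.57297.
  denominator = (1)^2 + (-0.355)^2 + (0.614)^2 = 1.503021.
  rho(1) = -0.57297 / 1.503021 = -0.3812.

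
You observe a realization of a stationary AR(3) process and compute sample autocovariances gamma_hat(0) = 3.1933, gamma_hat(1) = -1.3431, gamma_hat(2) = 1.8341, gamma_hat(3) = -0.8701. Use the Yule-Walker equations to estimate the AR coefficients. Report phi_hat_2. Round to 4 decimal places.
\hat\phi_{2} = 0.5020

The Yule-Walker equations for an AR(p) process read, in matrix form,
  Gamma_p phi = r_p,   with   (Gamma_p)_{ij} = gamma(|i - j|),
                       (r_p)_i = gamma(i),   i,j = 1..p.
Substitute the sample gammas (Toeplitz matrix and right-hand side of size 3):
  Gamma_p = [[3.1933, -1.3431, 1.8341], [-1.3431, 3.1933, -1.3431], [1.8341, -1.3431, 3.1933]]
  r_p     = [-1.3431, 1.8341, -0.8701]
Written out (R1..R3):
  (R1) 3.1933 phi_1 - 1.3431 phi_2 + 1.8341 phi_3 = -1.3431
  (R2) -1.3431 phi_1 + 3.1933 phi_2 - 1.3431 phi_3 = 1.8341
  (R3) 1.8341 phi_1 - 1.3431 phi_2 + 3.1933 phi_3 = -0.8701
Gaussian elimination:
  R2 <- R2 - (-1.3431/3.1933) R1 = R2 - (-0.420599) R1:  2.628393 phi_2 - 0.571679 phi_3 = 1.269193
  R3 <- R3 - (1.8341/3.1933) R1 = R3 - (0.574359) R1:  -0.571679 phi_2 + 2.139868 phi_3 = -0.098679
  R3 <- R3 - (-0.571679/2.628393) R2 = R3 - (-0.217501) R2:  2.015528 phi_3 = 0.177372
Back-substitution:
  phi_hat_3 = 0.177372 / 2.015528 = 0.088003
  phi_hat_2 = (1.269193 - (-0.571679)(0.088003)) / 2.628393 = 0.502019
  phi_hat_1 = (-1.3431 - (-1.3431)(0.502019) - (1.8341)(0.088003)) / 3.1933 = -0.259996
So phi_hat = [-0.2600, 0.5020, 0.0880].
Therefore phi_hat_2 = 0.5020.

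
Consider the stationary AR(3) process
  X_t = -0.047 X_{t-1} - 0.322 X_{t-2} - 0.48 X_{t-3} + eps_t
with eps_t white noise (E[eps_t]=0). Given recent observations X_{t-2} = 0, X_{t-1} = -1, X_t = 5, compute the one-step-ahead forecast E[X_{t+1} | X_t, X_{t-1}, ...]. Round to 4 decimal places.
E[X_{t+1} \mid \mathcal F_t] = 0.0870

For an AR(p) model X_t = c + sum_i phi_i X_{t-i} + eps_t, the
one-step-ahead conditional mean is
  E[X_{t+1} | X_t, ...] = c + sum_i phi_i X_{t+1-i}.
Substitute known values:
  E[X_{t+1} | ...] = (-0.047) * (5) + (-0.322) * (-1) + (-0.48) * (0)
                   = 0.0870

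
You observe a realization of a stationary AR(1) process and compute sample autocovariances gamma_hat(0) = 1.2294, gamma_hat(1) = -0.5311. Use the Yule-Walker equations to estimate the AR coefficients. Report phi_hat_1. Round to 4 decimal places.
\hat\phi_{1} = -0.4320

The Yule-Walker equations for an AR(p) process read, in matrix form,
  Gamma_p phi = r_p,   with   (Gamma_p)_{ij} = gamma(|i - j|),
                       (r_p)_i = gamma(i),   i,j = 1..p.
Substitute the sample gammas (Toeplitz matrix and right-hand side of size 1):
  Gamma_p = [[1.2294]]
  r_p     = [-0.5311]
With p = 1 this is the single equation gamma(0) phi_1 = gamma(1):
  phi_hat_1 = gamma(1) / gamma(0) = -0.5311 / 1.2294 = -0.4320.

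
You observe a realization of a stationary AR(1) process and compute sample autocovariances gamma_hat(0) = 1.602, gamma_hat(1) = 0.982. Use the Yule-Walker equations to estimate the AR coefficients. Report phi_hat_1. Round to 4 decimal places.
\hat\phi_{1} = 0.6130

The Yule-Walker equations for an AR(p) process read, in matrix form,
  Gamma_p phi = r_p,   with   (Gamma_p)_{ij} = gamma(|i - j|),
                       (r_p)_i = gamma(i),   i,j = 1..p.
Substitute the sample gammas (Toeplitz matrix and right-hand side of size 1):
  Gamma_p = [[1.602]]
  r_p     = [0.982]
With p = 1 this is the single equation gamma(0) phi_1 = gamma(1):
  phi_hat_1 = gamma(1) / gamma(0) = 0.982 / 1.602 = 0.6130.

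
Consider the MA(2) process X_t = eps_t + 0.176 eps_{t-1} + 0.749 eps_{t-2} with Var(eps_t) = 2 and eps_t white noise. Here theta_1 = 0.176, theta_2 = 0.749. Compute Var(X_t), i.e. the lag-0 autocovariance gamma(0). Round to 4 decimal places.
\gamma(0) = 3.1840

For an MA(q) process X_t = eps_t + sum_i theta_i eps_{t-i} with
Var(eps_t) = sigma^2, the variance is
  gamma(0) = sigma^2 * (1 + sum_i theta_i^2).
  sum_i theta_i^2 = (0.176)^2 + (0.749)^2 = 0.030976 + 0.561001 = 0.591977.
  gamma(0) = 2 * (1 + 0.591977) = 2 * 1.591977 = 3.183954, which rounds to 3.1840.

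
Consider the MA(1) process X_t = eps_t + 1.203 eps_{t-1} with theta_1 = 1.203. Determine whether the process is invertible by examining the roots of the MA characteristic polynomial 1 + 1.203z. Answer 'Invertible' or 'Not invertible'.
\text{Not invertible}

The MA(q) characteristic polynomial is P(z) = 1 + 1.203z.
Invertibility requires all roots to lie outside the unit circle, i.e. |z| > 1 for every root.
This is linear in z: 1 + (1.203) z = 0  =>  z = -1/(1.203) = -0.831255,  |z| = 0.831255.
Moduli of all roots: 0.8313.
All moduli strictly greater than 1? No.
Verdict: Not invertible.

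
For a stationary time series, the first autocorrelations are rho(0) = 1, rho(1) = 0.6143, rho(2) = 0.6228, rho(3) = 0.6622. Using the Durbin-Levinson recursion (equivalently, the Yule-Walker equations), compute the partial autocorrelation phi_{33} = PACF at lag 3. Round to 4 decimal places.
\phi_{33} = 0.3580

The PACF at lag k is phi_{kk}, the last component of the solution
to the Yule-Walker system G_k phi = r_k where
  (G_k)_{ij} = rho(|i - j|), (r_k)_i = rho(i), i,j = 1..k.
Equivalently, Durbin-Levinson gives phi_{kk} iteratively:
  phi_{11} = rho(1)
  phi_{kk} = [rho(k) - sum_{j=1..k-1} phi_{k-1,j} rho(k-j)]
            / [1 - sum_{j=1..k-1} phi_{k-1,j} rho(j)],
  phi_{k,j} = phi_{k-1,j} - phi_{kk} phi_{k-1,k-j},  j = 1..k-1.
Step k = 1:
  phi_11 = rho(1) = 0.6143.
Step k = 2:
  phi_22 = [rho(2) - phi_11 rho(1)] / [1 - phi_11 rho(1)] = [0.6228 - (0.6143)(0.6143)] / [1 - (0.6143)(0.6143)]
         = 0.24543551 / 0.62263551 = 0.394188.
  Update: phi_21 = phi_11 - phi_22 phi_11 = 0.6143 - (0.394188)(0.6143) = 0.37215.
Step k = 3:
  phi_33 = [rho(3) - phi_21 rho(2) - phi_22 rho(1)] / [1 - phi_21 rho(1) - phi_22 rho(2)]
    numerator   = 0.6622 - (0.37215)(0.6228) - (0.394188)(0.6143) = 0.18827507
    denominator = 1 - (0.37215)(0.6143) - (0.394188)(0.6228) = 0.52588775
  phi_33 = 0.18827507 / 0.52588775 = 0.358.
Therefore phi_{33} = 0.3580.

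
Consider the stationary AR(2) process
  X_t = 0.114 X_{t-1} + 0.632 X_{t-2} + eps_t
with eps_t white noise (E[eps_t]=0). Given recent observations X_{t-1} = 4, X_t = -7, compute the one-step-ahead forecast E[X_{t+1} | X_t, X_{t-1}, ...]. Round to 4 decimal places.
E[X_{t+1} \mid \mathcal F_t] = 1.7300

For an AR(p) model X_t = c + sum_i phi_i X_{t-i} + eps_t, the
one-step-ahead conditional mean is
  E[X_{t+1} | X_t, ...] = c + sum_i phi_i X_{t+1-i}.
Substitute known values:
  E[X_{t+1} | ...] = (0.114) * (-7) + (0.632) * (4)
                   = 1.7300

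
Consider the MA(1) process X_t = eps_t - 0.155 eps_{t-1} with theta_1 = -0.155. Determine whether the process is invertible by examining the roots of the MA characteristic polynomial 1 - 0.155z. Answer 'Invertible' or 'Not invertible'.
\text{Invertible}

The MA(q) characteristic polynomial is P(z) = 1 - 0.155z.
Invertibility requires all roots to lie outside the unit circle, i.e. |z| > 1 for every root.
This is linear in z: 1 + (-0.155) z = 0  =>  z = -1/(-0.155) = 6.451613,  |z| = 6.451613.
Moduli of all roots: 6.4516.
All moduli strictly greater than 1? Yes.
Verdict: Invertible.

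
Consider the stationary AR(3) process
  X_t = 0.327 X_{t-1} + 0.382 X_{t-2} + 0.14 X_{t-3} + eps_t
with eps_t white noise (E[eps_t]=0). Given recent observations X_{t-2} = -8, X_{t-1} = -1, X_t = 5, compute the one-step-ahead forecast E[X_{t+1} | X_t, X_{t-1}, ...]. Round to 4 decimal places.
E[X_{t+1} \mid \mathcal F_t] = 0.1330

For an AR(p) model X_t = c + sum_i phi_i X_{t-i} + eps_t, the
one-step-ahead conditional mean is
  E[X_{t+1} | X_t, ...] = c + sum_i phi_i X_{t+1-i}.
Substitute known values:
  E[X_{t+1} | ...] = (0.327) * (5) + (0.382) * (-1) + (0.14) * (-8)
                   = 0.1330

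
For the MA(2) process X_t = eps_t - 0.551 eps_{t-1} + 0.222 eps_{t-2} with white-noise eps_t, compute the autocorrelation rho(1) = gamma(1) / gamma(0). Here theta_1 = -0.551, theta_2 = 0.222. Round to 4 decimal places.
\rho(1) = -0.4977

For an MA(q) process with theta_0 = 1, the autocovariance is
  gamma(k) = sigma^2 * sum_{i=0..q-k} theta_i * theta_{i+k},
and rho(k) = gamma(k) / gamma(0). Sigma^2 cancels.
  numerator   = (1)*(-0.551) + (-0.551)*(0.222) = -0.673322.
  denominator = (1)^2 + (-0.551)^2 + (0.222)^2 = 1.352885.
  rho(1) = -0.673322 / 1.352885 = -0.4977.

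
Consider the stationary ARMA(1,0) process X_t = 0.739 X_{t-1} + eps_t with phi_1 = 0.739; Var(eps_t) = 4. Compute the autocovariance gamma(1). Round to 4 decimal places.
\gamma(1) = 6.5127

Multiply the model equation by X_{t-k} and take expectations. With theta_0 = psi_0 = 1 and psi_j the MA(infinity) weights, this gives
  gamma(k) - sum_i phi_i gamma(k-i) = c_k,
  c_k = sigma^2 * sum_{j=k..q} theta_j psi_{j-k}   (c_k = 0 for k > q),
using gamma(-m) = gamma(m).
Pure AR (q = 0): c_0 = sigma^2 = 4, c_k = 0 for k >= 1.
Equations for k = 0 and k = 1 (AR order 1):
  gamma(0) = phi_1 gamma(1) + c_0
  gamma(1) = phi_1 gamma(0) + c_1
Substituting the second into the first: gamma(0) (1 - phi_1^2) = c_0 + phi_1 c_1, so
  gamma(0) = c_0 / (1 - phi_1^2) = 4 / (1 - (0.739)^2) = 4 / 0.453879 = 8.812922.
  gamma(1) = phi_1 gamma(0) = (0.739)(8.812922) = 6.512749.
Therefore gamma(1) = 6.5127 (to 4 decimal places).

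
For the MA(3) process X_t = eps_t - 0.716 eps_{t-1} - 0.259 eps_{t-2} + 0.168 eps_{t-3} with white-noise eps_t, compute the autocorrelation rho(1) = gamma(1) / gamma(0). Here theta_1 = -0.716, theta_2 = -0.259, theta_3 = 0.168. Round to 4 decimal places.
\rho(1) = -0.3570

For an MA(q) process with theta_0 = 1, the autocovariance is
  gamma(k) = sigma^2 * sum_{i=0..q-k} theta_i * theta_{i+k},
and rho(k) = gamma(k) / gamma(0). Sigma^2 cancels.
  numerator   = (1)*(-0.716) + (-0.716)*(-0.259) + (-0.259)*(0.168) = -0.574068.
  denominator = (1)^2 + (-0.716)^2 + (-0.259)^2 + (0.168)^2 = 1.607961.
  rho(1) = -0.574068 / 1.607961 = -0.3570.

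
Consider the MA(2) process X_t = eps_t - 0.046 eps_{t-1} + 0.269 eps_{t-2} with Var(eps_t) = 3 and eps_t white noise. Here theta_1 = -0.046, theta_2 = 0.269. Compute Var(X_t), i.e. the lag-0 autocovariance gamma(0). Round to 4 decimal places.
\gamma(0) = 3.2234

For an MA(q) process X_t = eps_t + sum_i theta_i eps_{t-i} with
Var(eps_t) = sigma^2, the variance is
  gamma(0) = sigma^2 * (1 + sum_i theta_i^2).
  sum_i theta_i^2 = (-0.046)^2 + (0.269)^2 = 0.002116 + 0.072361 = 0.074477.
  gamma(0) = 3 * (1 + 0.074477) = 3 * 1.074477 = 3.223431, which rounds to 3.2234.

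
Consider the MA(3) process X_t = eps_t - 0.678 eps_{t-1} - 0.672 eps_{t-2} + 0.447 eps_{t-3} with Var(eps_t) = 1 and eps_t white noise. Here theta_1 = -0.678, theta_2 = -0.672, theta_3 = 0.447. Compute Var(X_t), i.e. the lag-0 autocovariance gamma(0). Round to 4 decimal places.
\gamma(0) = 2.1111

For an MA(q) process X_t = eps_t + sum_i theta_i eps_{t-i} with
Var(eps_t) = sigma^2, the variance is
  gamma(0) = sigma^2 * (1 + sum_i theta_i^2).
  sum_i theta_i^2 = (-0.678)^2 + (-0.672)^2 + (0.447)^2 = 0.459684 + 0.451584 + 0.199809 = 1.111077.
  gamma(0) = 1 * (1 + 1.111077) = 1 * 2.111077 = 2.111077, which rounds to 2.1111.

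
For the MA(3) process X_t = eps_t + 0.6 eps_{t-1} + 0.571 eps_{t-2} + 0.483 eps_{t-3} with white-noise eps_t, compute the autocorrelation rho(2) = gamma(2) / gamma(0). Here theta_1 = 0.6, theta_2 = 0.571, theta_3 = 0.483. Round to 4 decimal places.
\rho(2) = 0.4485

For an MA(q) process with theta_0 = 1, the autocovariance is
  gamma(k) = sigma^2 * sum_{i=0..q-k} theta_i * theta_{i+k},
and rho(k) = gamma(k) / gamma(0). Sigma^2 cancels.
  numerator   = (1)*(0.571) + (0.6)*(0.483) = 0.8608.
  denominator = (1)^2 + (0.6)^2 + (0.571)^2 + (0.483)^2 = 1.91933.
  rho(2) = 0.8608 / 1.91933 = 0.4485.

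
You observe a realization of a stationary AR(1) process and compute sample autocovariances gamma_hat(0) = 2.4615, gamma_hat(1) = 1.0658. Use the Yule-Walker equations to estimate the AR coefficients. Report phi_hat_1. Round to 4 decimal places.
\hat\phi_{1} = 0.4330

The Yule-Walker equations for an AR(p) process read, in matrix form,
  Gamma_p phi = r_p,   with   (Gamma_p)_{ij} = gamma(|i - j|),
                       (r_p)_i = gamma(i),   i,j = 1..p.
Substitute the sample gammas (Toeplitz matrix and right-hand side of size 1):
  Gamma_p = [[2.4615]]
  r_p     = [1.0658]
With p = 1 this is the single equation gamma(0) phi_1 = gamma(1):
  phi_hat_1 = gamma(1) / gamma(0) = 1.0658 / 2.4615 = 0.4330.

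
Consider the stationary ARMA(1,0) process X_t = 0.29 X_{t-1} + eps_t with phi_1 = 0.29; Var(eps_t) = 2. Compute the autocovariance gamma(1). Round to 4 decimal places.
\gamma(1) = 0.6333

Multiply the model equation by X_{t-k} and take expectations. With theta_0 = psi_0 = 1 and psi_j the MA(infinity) weights, this gives
  gamma(k) - sum_i phi_i gamma(k-i) = c_k,
  c_k = sigma^2 * sum_{j=k..q} theta_j psi_{j-k}   (c_k = 0 for k > q),
using gamma(-m) = gamma(m).
Pure AR (q = 0): c_0 = sigma^2 = 2, c_k = 0 for k >= 1.
Equations for k = 0 and k = 1 (AR order 1):
  gamma(0) = phi_1 gamma(1) + c_0
  gamma(1) = phi_1 gamma(0) + c_1
Substituting the second into the first: gamma(0) (1 - phi_1^2) = c_0 + phi_1 c_1, so
  gamma(0) = c_0 / (1 - phi_1^2) = 2 / (1 - (0.29)^2) = 2 / 0.9159 = 2.183645.
  gamma(1) = phi_1 gamma(0) = (0.29)(2.183645) = 0.633257.
Therefore gamma(1) = 0.6333 (to 4 decimal places).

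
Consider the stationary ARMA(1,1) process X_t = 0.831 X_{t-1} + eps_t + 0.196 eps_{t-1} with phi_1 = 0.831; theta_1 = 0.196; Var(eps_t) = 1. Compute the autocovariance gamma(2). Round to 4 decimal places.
\gamma(2) = 3.2072

Multiply the model equation by X_{t-k} and take expectations. With theta_0 = psi_0 = 1 and psi_j the MA(infinity) weights, this gives
  gamma(k) - sum_i phi_i gamma(k-i) = c_k,
  c_k = sigma^2 * sum_{j=k..q} theta_j psi_{j-k}   (c_k = 0 for k > q),
using gamma(-m) = gamma(m).
psi-weights needed (psi_j = theta_j + sum_i phi_i psi_{j-i}):
  psi_1 = theta_1 + phi_1 = 0.196 + (0.831) = 1.027
Right-hand sides:
  c_0 = sigma^2 (1 + theta_1 psi_1) = 1 * (1 + (0.196)(1.027)) = 1 * 1.201292 = 1.201292
  c_1 = sigma^2 theta_1 = 1 * (0.196) = 0.196
  c_2 = 0
Equations for k = 0 and k = 1 (AR order 1):
  gamma(0) = phi_1 gamma(1) + c_0
  gamma(1) = phi_1 gamma(0) + c_1
Substituting the second into the first: gamma(0) (1 - phi_1^2) = c_0 + phi_1 c_1, so
  gamma(0) = (c_0 + phi_1 c_1) / (1 - phi_1^2) = (1.201292 + (0.831)(0.196)) / (1 - (0.831)^2) = 1.364168 / 0.309439 = 4.40852.
  gamma(1) = phi_1 gamma(0) + c_1 = (0.831)(4.40852) + (0.196) = 3.85948.
For k = 2 (> q): gamma(2) = phi_1 gamma(1) = (0.831)(3.85948) = 3.207228.
Therefore gamma(2) = 3.2072 (to 4 decimal places).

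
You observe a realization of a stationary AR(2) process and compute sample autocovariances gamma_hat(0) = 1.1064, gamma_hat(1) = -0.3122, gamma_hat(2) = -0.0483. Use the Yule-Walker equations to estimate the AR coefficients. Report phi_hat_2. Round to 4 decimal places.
\hat\phi_{2} = -0.1339

The Yule-Walker equations for an AR(p) process read, in matrix form,
  Gamma_p phi = r_p,   with   (Gamma_p)_{ij} = gamma(|i - j|),
                       (r_p)_i = gamma(i),   i,j = 1..p.
Substitute the sample gammas (Toeplitz matrix and right-hand side of size 2):
  Gamma_p = [[1.1064, -0.3122], [-0.3122, 1.1064]]
  r_p     = [-0.3122, -0.0483]
Written out:
  1.1064 phi_1 - 0.3122 phi_2 = -0.3122
  -0.3122 phi_1 + 1.1064 phi_2 = -0.0483
Solve by Cramer's rule:
  det = gamma(0)^2 - gamma(1)^2 = (1.1064)^2 - (-0.3122)^2 = 1.22412096 - 0.09746884 = 1.12665212
  phi_hat_1 = [gamma(1) gamma(0) - gamma(1) gamma(2)] / det = [(-0.3122)(1.1064) - (-0.3122)(-0.0483)] / 1.12665212 = -0.36049734 / 1.12665212 = -0.32
  phi_hat_2 = [gamma(0) gamma(2) - gamma(1)^2] / det = [(1.1064)(-0.0483) - (-0.3122)^2] / 1.12665212 = -0.15090796 / 1.12665212 = -0.1339
So phi_hat = [-0.3200, -0.1339].
Therefore phi_hat_2 = -0.1339.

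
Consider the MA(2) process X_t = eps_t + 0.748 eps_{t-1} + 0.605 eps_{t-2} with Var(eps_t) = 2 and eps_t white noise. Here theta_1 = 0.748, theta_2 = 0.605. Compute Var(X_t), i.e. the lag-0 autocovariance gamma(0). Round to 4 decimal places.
\gamma(0) = 3.8511

For an MA(q) process X_t = eps_t + sum_i theta_i eps_{t-i} with
Var(eps_t) = sigma^2, the variance is
  gamma(0) = sigma^2 * (1 + sum_i theta_i^2).
  sum_i theta_i^2 = (0.748)^2 + (0.605)^2 = 0.559504 + 0.366025 = 0.925529.
  gamma(0) = 2 * (1 + 0.925529) = 2 * 1.925529 = 3.851058, which rounds to 3.8511.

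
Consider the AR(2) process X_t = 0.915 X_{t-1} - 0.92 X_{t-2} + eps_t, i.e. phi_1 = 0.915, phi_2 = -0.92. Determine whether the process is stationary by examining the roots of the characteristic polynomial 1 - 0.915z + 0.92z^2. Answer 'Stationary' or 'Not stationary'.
\text{Stationary}

The AR(p) characteristic polynomial is P(z) = 1 - 0.915z + 0.92z^2.
Stationarity requires all roots to lie outside the unit circle, i.e. |z| > 1 for every root.
Set 1 + (-0.915) z + (0.92) z^2 = 0, i.e. a z^2 + b z + c = 0 with a = 0.92, b = -0.915, c = 1.
Discriminant D = b^2 - 4ac = (-0.915)^2 - 4*(0.92)*1 = 0.837225 - (3.68) = -2.842775.
D < 0, so the roots are the complex-conjugate pair z = (-b +/- i sqrt(-D)) / (2a) = 0.4973 +/- 0.9163i.
For a conjugate pair |z|^2 = z * conj(z) = (product of roots) = c/a = 1/(0.92) = 1.086957, so |z| = sqrt(1.086957) = 1.0426 for both roots.
Moduli of all roots: 1.0426, 1.0426.
All moduli strictly greater than 1? Yes.
Verdict: Stationary.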